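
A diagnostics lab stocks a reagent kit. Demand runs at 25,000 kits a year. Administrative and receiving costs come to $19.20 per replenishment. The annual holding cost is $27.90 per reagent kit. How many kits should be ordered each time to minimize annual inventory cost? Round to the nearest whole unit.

EOQ = √(2DS / H) = √(2 × 25,000 × 19.2 / 27.9).
= √(960,000 / 27.9) = √34,408.6022 ≈ 185.496.

Q* ≈ 185 kits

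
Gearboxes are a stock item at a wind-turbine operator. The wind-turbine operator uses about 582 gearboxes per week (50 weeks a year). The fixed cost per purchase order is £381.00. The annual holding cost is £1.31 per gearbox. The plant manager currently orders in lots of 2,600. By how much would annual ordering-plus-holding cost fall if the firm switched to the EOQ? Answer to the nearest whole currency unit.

Extra cost ≈ £578 per year

Annual demand D = 582 × 50 = 29,100.
EOQ = √(2DS/H) = √(2 × 29,100 × 381 / 1.31) ≈ 4114.23.
Cost at Q* = (D/Q*)S + (Q*/2)H = √(2DSH) ≈ £5,389.64.
Cost at Q = 2,600: (29,100/2,600)×381 + (2,600/2)×1.31 = £4,264.27 + £1,703.00 = £5,967.27.
Excess = £5,967.27 − £5,389.64 = £577.63.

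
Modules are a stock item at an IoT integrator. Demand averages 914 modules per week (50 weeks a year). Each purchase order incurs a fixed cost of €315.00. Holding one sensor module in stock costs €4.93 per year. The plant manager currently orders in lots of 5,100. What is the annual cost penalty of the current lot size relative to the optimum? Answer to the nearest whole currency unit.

Annual demand D = 914 × 50 = 45,700.
EOQ = √(2DS/H) = √(2 × 45,700 × 315 / 4.93) ≈ 2416.60.
Cost at Q* = (D/Q*)S + (Q*/2)H = √(2DSH) ≈ €11,913.84.
Cost at Q = 5,100: (45,700/5,100)×315 + (5,100/2)×4.93 = €2,822.65 + €12,571.50 = €15,394.15.
Excess = €15,394.15 − €11,913.84 = €3,480.31.

Extra cost ≈ €3,480 per year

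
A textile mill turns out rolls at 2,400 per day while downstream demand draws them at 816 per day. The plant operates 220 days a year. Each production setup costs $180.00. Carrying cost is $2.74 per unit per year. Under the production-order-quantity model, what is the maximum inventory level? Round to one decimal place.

I_max ≈ 3,945.5 rolls

Annual demand D = 816 × 220 = 179,520.
Production build-up factor (1 − d/p) = 1 − 816/2,400 = 0.6600.
Q* = √(2DS / (H(1 − d/p))) = √(2 × 179,520 × 180 / (2.74 × 0.6600)).
= √(64,627,200 / 1.8084) ≈ 5978.062.
Maximum inventory = Q*(1 − d/p) = 5978.062 × 0.6600 ≈ 3945.521.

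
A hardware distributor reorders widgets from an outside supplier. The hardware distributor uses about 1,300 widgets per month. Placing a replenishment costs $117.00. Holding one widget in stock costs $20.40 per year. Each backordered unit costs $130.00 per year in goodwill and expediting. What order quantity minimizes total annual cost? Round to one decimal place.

Annual demand D = 1,300 × 12 = 15,600.
With planned backorders, Q* = √(2DS/H) · √((H+B)/B).
√(2DS/H) = √(2 × 15,600 × 117 / 20.4) = 423.014.
√((H+B)/B) = √((20.4+130)/130) = 1.0756.
Q* ≈ 454.996.

Q* ≈ 455.0 widgets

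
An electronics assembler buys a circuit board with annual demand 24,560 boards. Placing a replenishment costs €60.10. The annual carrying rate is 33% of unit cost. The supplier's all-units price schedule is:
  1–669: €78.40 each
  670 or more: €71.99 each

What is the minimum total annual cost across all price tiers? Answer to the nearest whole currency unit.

TC* ≈ €1,778,236

Holding cost per unit per year at price C is H = 0.33·C.
Candidates are each tier's EOQ (if it falls in that tier) and each price-break quantity.
EOQ at €78.40 = 337.8 (feasible in tier 1): TC = 24,560×€78.40 + (24,560/337.8)×60.1 + (337.8/2)×0.33×€78.40 = €1,934,243.40.
EOQ at €71.99 = 352.5 < 670, so use break Q=670: TC = 24,560×€71.99 + (24,560/670.0)×60.1 + (670.0/2)×0.33×€71.99 = €1,778,235.96.
Lowest total cost among the candidates is at Q = 670.0.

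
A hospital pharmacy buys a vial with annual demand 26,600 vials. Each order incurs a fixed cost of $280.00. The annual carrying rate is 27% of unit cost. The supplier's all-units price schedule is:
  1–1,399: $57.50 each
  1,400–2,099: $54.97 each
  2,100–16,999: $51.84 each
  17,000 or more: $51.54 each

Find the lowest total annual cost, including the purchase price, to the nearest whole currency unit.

TC* ≈ $1,397,187

Holding cost per unit per year at price C is H = 0.27·C.
Evaluate total cost at each tier's feasible EOQ or, if the EOQ is below the tier, at the tier's minimum quantity.
EOQ at $57.50 = 979.5 (feasible in tier 1): TC = 26,600×$57.50 + (26,600/979.5)×280 + (979.5/2)×0.27×$57.50 = $1,544,707.25.
EOQ at $54.97 = 1001.8 < 1400, so use break Q=1400: TC = 26,600×$54.97 + (26,600/1400.0)×280 + (1400.0/2)×0.27×$54.97 = $1,477,911.33.
EOQ at $51.84 = 1031.6 < 2100, so use break Q=2100: TC = 26,600×$51.84 + (26,600/2100.0)×280 + (2100.0/2)×0.27×$51.84 = $1,397,187.31.
EOQ at $51.54 = 1034.6 < 17000, so use break Q=17000: TC = 26,600×$51.54 + (26,600/17000.0)×280 + (17000.0/2)×0.27×$51.54 = $1,489,686.42.
Lowest total cost among the candidates is at Q = 2100.0.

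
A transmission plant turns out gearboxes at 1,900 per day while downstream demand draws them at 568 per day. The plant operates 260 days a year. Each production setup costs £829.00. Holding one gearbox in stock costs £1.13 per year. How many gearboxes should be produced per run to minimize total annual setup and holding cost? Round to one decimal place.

Q* ≈ 17,580.8 gearboxes

Annual demand D = 568 × 260 = 147,680.
Production build-up factor (1 − d/p) = 1 − 568/1,900 = 0.7011.
Q* = √(2DS / (H(1 − d/p))) = √(2 × 147,680 × 829 / (1.13 × 0.7011)).
= √(244,853,440 / 0.7922) ≈ 17580.797.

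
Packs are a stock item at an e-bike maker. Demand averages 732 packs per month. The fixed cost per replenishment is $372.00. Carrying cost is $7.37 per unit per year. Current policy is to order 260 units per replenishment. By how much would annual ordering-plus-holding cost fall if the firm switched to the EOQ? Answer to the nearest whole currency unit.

Annual demand D = 732 × 12 = 8,784.
EOQ = √(2DS/H) = √(2 × 8,784 × 372 / 7.37) ≈ 941.67.
Cost at Q* = (D/Q*)S + (Q*/2)H = √(2DSH) ≈ $6,940.11.
Cost at Q = 260: (8,784/260)×372 + (260/2)×7.37 = $12,567.88 + $958.10 = $13,525.98.
Excess = $13,525.98 − $6,940.11 = $6,585.87.

Extra cost ≈ $6,586 per year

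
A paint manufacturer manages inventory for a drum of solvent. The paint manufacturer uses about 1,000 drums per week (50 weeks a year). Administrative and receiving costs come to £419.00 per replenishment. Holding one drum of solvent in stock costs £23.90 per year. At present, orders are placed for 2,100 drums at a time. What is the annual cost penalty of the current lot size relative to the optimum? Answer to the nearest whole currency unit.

Annual demand D = 1,000 × 50 = 50,000.
EOQ = √(2DS/H) = √(2 × 50,000 × 419 / 23.9) ≈ 1324.06.
Cost at Q* = (D/Q*)S + (Q*/2)H = √(2DSH) ≈ £31,645.06.
Cost at Q = 2,100: (50,000/2,100)×419 + (2,100/2)×23.9 = £9,976.19 + £25,095.00 = £35,071.19.
Excess = £35,071.19 − £31,645.06 = £3,426.13.

Extra cost ≈ £3,426 per year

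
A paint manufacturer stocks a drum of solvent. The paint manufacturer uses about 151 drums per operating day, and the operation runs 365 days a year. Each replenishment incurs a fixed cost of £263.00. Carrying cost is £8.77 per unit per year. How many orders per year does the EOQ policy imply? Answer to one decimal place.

Annual demand D = 151 × 365 = 55,115.
Q* = √(2DS/H) = √(2 × 55,115 × 263 / 8.77) ≈ 1818.14.
Orders per year = D / Q* = 55,115 / 1818.14 ≈ 30.314.

N ≈ 30.3 orders per year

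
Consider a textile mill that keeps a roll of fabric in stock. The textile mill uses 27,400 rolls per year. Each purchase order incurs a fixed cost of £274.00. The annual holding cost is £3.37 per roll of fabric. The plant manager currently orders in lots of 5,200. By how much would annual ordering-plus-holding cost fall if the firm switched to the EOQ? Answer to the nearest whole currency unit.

EOQ = √(2DS/H) = √(2 × 27,400 × 274 / 3.37) ≈ 2110.82.
Cost at Q* = (D/Q*)S + (Q*/2)H = √(2DSH) ≈ £7,113.45.
Cost at Q = 5,200: (27,400/5,200)×274 + (5,200/2)×3.37 = £1,443.77 + £8,762.00 = £10,205.77.
Excess = £10,205.77 − £7,113.45 = £3,092.32.

Extra cost ≈ £3,092 per year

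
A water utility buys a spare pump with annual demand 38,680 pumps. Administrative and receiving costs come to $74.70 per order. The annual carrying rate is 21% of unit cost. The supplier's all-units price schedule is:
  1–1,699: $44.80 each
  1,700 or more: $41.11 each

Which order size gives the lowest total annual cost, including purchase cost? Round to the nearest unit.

Q* ≈ 1,700 pumps

Holding cost per unit per year at price C is H = 0.21·C.
Evaluate total cost at each tier's feasible EOQ or, if the EOQ is below the tier, at the tier's minimum quantity.
EOQ at $44.80 = 783.7 (feasible in tier 1): TC = 38,680×$44.80 + (38,680/783.7)×74.7 + (783.7/2)×0.21×$44.80 = $1,740,237.39.
EOQ at $41.11 = 818.2 < 1700, so use break Q=1700: TC = 38,680×$41.11 + (38,680/1700.0)×74.7 + (1700.0/2)×0.21×$41.11 = $1,599,172.58.
Lowest total cost is $1,599,172.58 at Q = 1700.0.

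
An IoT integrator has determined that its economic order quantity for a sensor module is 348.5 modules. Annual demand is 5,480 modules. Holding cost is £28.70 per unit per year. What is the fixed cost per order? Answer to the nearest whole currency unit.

Invert the EOQ relation Q*² = 2DS/H.
From Q* = √(2DS/H): S = Q*²H / (2D) = 348.5² × 28.7 / (2 × 5,480) = 318.0365.

S ≈ £318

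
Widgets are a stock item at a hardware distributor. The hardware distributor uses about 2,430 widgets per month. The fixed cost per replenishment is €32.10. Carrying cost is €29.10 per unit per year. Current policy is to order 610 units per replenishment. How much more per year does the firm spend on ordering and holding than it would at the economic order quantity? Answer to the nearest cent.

Extra cost ≈ €3,029.11 per year

Annual demand D = 2,430 × 12 = 29,160.
EOQ = √(2DS/H) = √(2 × 29,160 × 32.1 / 29.1) ≈ 253.64.
Cost at Q* = (D/Q*)S + (Q*/2)H = √(2DSH) ≈ €7,380.87.
Cost at Q = 610: (29,160/610)×32.1 + (610/2)×29.1 = €1,534.49 + €8,875.50 = €10,409.99.
Excess = €10,409.99 − €7,380.87 = €3,029.11.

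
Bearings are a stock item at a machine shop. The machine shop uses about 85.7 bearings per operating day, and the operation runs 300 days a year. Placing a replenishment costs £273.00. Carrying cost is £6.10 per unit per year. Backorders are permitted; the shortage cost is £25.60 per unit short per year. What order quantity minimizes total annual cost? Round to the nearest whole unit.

Q* ≈ 1,688 bearings

Annual demand D = 85.7 × 300 = 25,710.
With planned backorders, Q* = √(2DS/H) · √((H+B)/B).
√(2DS/H) = √(2 × 25,710 × 273 / 6.1) = 1516.989.
√((H+B)/B) = √((6.1+25.6)/25.6) = 1.1128.
Q* ≈ 1688.076.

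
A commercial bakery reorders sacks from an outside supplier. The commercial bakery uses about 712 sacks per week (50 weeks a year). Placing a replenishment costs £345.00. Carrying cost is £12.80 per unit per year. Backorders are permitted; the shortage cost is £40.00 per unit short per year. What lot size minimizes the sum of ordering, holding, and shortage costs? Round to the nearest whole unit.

Annual demand D = 712 × 50 = 35,600.
With planned backorders, Q* = √(2DS/H) · √((H+B)/B).
√(2DS/H) = √(2 × 35,600 × 345 / 12.8) = 1385.302.
√((H+B)/B) = √((12.8+40)/40) = 1.1489.
Q* ≈ 1591.591.

Q* ≈ 1,592 sacks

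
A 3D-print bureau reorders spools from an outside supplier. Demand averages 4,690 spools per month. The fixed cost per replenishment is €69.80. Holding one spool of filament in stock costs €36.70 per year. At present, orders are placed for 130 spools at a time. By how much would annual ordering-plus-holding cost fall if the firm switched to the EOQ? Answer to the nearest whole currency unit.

Annual demand D = 4,690 × 12 = 56,280.
EOQ = √(2DS/H) = √(2 × 56,280 × 69.8 / 36.7) ≈ 462.69.
Cost at Q* = (D/Q*)S + (Q*/2)H = √(2DSH) ≈ €16,980.59.
Cost at Q = 130: (56,280/130)×69.8 + (130/2)×36.7 = €30,218.03 + €2,385.50 = €32,603.53.
Excess = €32,603.53 − €16,980.59 = €15,622.94.

Extra cost ≈ €15,623 per year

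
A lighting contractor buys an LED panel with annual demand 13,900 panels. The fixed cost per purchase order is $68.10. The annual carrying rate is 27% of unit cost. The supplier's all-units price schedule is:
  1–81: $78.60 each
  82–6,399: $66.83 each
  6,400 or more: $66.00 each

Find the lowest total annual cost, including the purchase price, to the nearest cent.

TC* ≈ $934,781.72

Holding cost per unit per year at price C is H = 0.27·C.
For each price level, check whether its EOQ is feasible; otherwise the best quantity at that price is the breakpoint.
Tier 1 ($78.60): EOQ = 298.7 exceeds tier's upper bound 81, so this tier is dominated.
EOQ at $66.83 = 323.9 (feasible in tier 2): TC = 13,900×$66.83 + (13,900/323.9)×68.1 + (323.9/2)×0.27×$66.83 = $934,781.72.
EOQ at $66.00 = 325.9 < 6400, so use break Q=6400: TC = 13,900×$66.00 + (13,900/6400.0)×68.1 + (6400.0/2)×0.27×$66.00 = $974,571.90.
Lowest total cost among the candidates is at Q = 323.9.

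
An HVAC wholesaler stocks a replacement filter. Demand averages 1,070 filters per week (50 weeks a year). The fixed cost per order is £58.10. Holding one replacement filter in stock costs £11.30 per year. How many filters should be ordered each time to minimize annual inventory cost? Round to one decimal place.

Annual demand D = 1,070 × 50 = 53,500.
EOQ = √(2DS / H) = √(2 × 53,500 × 58.1 / 11.3).
= √(6,216,700 / 11.3) = √550,150.4425 ≈ 741.721.

Q* ≈ 741.7 filters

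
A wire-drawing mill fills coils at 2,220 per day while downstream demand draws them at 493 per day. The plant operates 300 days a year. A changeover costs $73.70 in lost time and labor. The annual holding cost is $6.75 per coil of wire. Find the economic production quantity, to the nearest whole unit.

Q* ≈ 2,038 coils

Annual demand D = 493 × 300 = 147,900.
Production build-up factor (1 − d/p) = 1 − 493/2,220 = 0.7779.
Q* = √(2DS / (H(1 − d/p))) = √(2 × 147,900 × 73.7 / (6.75 × 0.7779)).
= √(21,800,460 / 5.251) ≈ 2037.564.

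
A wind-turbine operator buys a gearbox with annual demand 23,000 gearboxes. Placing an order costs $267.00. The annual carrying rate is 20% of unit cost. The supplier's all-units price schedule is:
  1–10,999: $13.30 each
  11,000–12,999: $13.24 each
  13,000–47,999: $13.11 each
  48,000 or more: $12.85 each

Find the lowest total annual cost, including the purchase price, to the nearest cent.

Holding cost per unit per year at price C is H = 0.20·C.
For each price level, check whether its EOQ is feasible; otherwise the best quantity at that price is the breakpoint.
EOQ at $13.30 = 2148.8 (feasible in tier 1): TC = 23,000×$13.30 + (23,000/2148.8)×267 + (2148.8/2)×0.20×$13.30 = $311,615.78.
EOQ at $13.24 = 2153.7 < 11000, so use break Q=11000: TC = 23,000×$13.24 + (23,000/11000.0)×267 + (11000.0/2)×0.20×$13.24 = $319,642.27.
EOQ at $13.11 = 2164.3 < 13000, so use break Q=13000: TC = 23,000×$13.11 + (23,000/13000.0)×267 + (13000.0/2)×0.20×$13.11 = $319,045.38.
EOQ at $12.85 = 2186.1 < 48000, so use break Q=48000: TC = 23,000×$12.85 + (23,000/48000.0)×267 + (48000.0/2)×0.20×$12.85 = $357,357.94.
Lowest total cost among the candidates is at Q = 2148.8.

TC* ≈ $311,615.78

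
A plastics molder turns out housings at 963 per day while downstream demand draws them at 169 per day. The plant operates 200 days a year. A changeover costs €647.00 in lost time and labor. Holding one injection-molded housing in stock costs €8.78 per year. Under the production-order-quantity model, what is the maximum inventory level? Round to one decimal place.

I_max ≈ 2,026.6 housings

Annual demand D = 169 × 200 = 33,800.
Production build-up factor (1 − d/p) = 1 − 169/963 = 0.8245.
Q* = √(2DS / (H(1 − d/p))) = √(2 × 33,800 × 647 / (8.78 × 0.8245)).
= √(43,737,200 / 7.2392) ≈ 2457.996.
Maximum inventory = Q*(1 − d/p) = 2457.996 × 0.8245 ≈ 2026.634.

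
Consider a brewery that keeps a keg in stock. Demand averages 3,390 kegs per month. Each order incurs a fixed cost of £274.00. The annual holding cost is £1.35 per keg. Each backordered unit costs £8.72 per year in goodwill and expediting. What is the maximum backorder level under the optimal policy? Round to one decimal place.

S* ≈ 585.4 kegs

Annual demand D = 3,390 × 12 = 40,680.
With planned backorders, Q* = √(2DS/H) · √((H+B)/B).
√(2DS/H) = √(2 × 40,680 × 274 / 1.35) = 4063.627.
√((H+B)/B) = √((1.35+8.72)/8.72) = 1.0746.
Q* ≈ 4366.871.
S* = Q* · H/(H+B) = 4366.871 × 1.35/10.07 ≈ 585.430.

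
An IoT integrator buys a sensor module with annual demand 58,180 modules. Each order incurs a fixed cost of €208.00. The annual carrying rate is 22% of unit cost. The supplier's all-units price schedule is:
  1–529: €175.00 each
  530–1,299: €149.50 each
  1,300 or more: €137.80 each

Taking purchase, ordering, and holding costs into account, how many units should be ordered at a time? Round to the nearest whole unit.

Holding cost per unit per year at price C is H = 0.22·C.
Candidates are each tier's EOQ (if it falls in that tier) and each price-break quantity.
Tier 1 (€175.00): EOQ = 792.9 exceeds tier's upper bound 529, so this tier is dominated.
EOQ at €149.50 = 857.8 (feasible in tier 2): TC = 58,180×€149.50 + (58,180/857.8)×208 + (857.8/2)×0.22×€149.50 = €8,726,124.05.
EOQ at €137.80 = 893.5 < 1300, so use break Q=1300: TC = 58,180×€137.80 + (58,180/1300.0)×208 + (1300.0/2)×0.22×€137.80 = €8,046,218.20.
Lowest total cost is €8,046,218.20 at Q = 1300.0.

Q* ≈ 1,300 modules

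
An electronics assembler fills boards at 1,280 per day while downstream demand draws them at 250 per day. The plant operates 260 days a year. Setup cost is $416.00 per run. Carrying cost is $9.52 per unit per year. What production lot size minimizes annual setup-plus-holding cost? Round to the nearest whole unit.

Q* ≈ 2,657 boards

Annual demand D = 250 × 260 = 65,000.
Production build-up factor (1 − d/p) = 1 − 250/1,280 = 0.8047.
Q* = √(2DS / (H(1 − d/p))) = √(2 × 65,000 × 416 / (9.52 × 0.8047)).
= √(54,080,000 / 7.6606) ≈ 2656.967.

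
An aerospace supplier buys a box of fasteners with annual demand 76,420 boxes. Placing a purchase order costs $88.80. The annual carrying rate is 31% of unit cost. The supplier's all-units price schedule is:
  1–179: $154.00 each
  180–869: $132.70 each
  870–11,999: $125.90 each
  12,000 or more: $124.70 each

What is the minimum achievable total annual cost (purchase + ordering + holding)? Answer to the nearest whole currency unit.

TC* ≈ $9,646,056

Holding cost per unit per year at price C is H = 0.31·C.
Candidates are each tier's EOQ (if it falls in that tier) and each price-break quantity.
Tier 1 ($154.00): EOQ = 533.2 exceeds tier's upper bound 179, so this tier is dominated.
EOQ at $132.70 = 574.4 (feasible in tier 2): TC = 76,420×$132.70 + (76,420/574.4)×88.8 + (574.4/2)×0.31×$132.70 = $10,164,562.78.
EOQ at $125.90 = 589.7 < 870, so use break Q=870: TC = 76,420×$125.90 + (76,420/870.0)×88.8 + (870.0/2)×0.31×$125.90 = $9,646,055.73.
EOQ at $124.70 = 592.5 < 12000, so use break Q=12000: TC = 76,420×$124.70 + (76,420/12000.0)×88.8 + (12000.0/2)×0.31×$124.70 = $9,762,081.51.
Lowest total cost among the candidates is at Q = 870.0.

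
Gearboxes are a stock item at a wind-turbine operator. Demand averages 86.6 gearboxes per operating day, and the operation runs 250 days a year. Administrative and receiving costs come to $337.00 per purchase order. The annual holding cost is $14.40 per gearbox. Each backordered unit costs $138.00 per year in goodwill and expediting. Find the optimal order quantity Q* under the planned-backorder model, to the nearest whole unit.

Annual demand D = 86.6 × 250 = 21,650.
With planned backorders, Q* = √(2DS/H) · √((H+B)/B).
√(2DS/H) = √(2 × 21,650 × 337 / 14.4) = 1006.648.
√((H+B)/B) = √((14.4+138)/138) = 1.0509.
Q* ≈ 1057.866.

Q* ≈ 1,058 gearboxes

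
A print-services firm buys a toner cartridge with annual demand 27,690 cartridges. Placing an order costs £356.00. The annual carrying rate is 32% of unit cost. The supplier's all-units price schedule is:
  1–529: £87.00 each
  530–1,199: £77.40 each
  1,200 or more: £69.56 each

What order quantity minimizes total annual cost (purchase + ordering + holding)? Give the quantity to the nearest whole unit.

Holding cost per unit per year at price C is H = 0.32·C.
Evaluate total cost at each tier's feasible EOQ or, if the EOQ is below the tier, at the tier's minimum quantity.
Tier 1 (£87.00): EOQ = 841.5 exceeds tier's upper bound 529, so this tier is dominated.
EOQ at £77.40 = 892.2 (feasible in tier 2): TC = 27,690×£77.40 + (27,690/892.2)×356 + (892.2/2)×0.32×£77.40 = £2,165,303.69.
EOQ at £69.56 = 941.1 < 1200, so use break Q=1200: TC = 27,690×£69.56 + (27,690/1200.0)×356 + (1200.0/2)×0.32×£69.56 = £1,947,686.62.
Lowest total cost is £1,947,686.62 at Q = 1200.0.

Q* ≈ 1,200 cartridges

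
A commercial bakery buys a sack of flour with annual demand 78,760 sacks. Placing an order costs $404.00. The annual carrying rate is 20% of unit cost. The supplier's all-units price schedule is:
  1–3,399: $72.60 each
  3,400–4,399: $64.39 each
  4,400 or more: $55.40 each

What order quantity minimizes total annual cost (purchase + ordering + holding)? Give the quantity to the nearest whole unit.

Holding cost per unit per year at price C is H = 0.20·C.
Candidates are each tier's EOQ (if it falls in that tier) and each price-break quantity.
EOQ at $72.60 = 2093.5 (feasible in tier 1): TC = 78,760×$72.60 + (78,760/2093.5)×404 + (2093.5/2)×0.20×$72.60 = $5,748,373.78.
EOQ at $64.39 = 2223.0 < 3400, so use break Q=3400: TC = 78,760×$64.39 + (78,760/3400.0)×404 + (3400.0/2)×0.20×$64.39 = $5,102,607.54.
EOQ at $55.40 = 2396.6 < 4400, so use break Q=4400: TC = 78,760×$55.40 + (78,760/4400.0)×404 + (4400.0/2)×0.20×$55.40 = $4,394,911.60.
Lowest total cost is $4,394,911.60 at Q = 4400.0.

Q* ≈ 4,400 sacks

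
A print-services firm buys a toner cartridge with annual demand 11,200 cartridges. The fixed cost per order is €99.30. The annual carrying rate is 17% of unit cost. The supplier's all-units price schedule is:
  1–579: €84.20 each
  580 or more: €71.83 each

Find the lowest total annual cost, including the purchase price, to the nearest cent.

Holding cost per unit per year at price C is H = 0.17·C.
For each price level, check whether its EOQ is feasible; otherwise the best quantity at that price is the breakpoint.
EOQ at €84.20 = 394.2 (feasible in tier 1): TC = 11,200×€84.20 + (11,200/394.2)×99.3 + (394.2/2)×0.17×€84.20 = €948,682.60.
EOQ at €71.83 = 426.8 < 580, so use break Q=580: TC = 11,200×€71.83 + (11,200/580.0)×99.3 + (580.0/2)×0.17×€71.83 = €809,954.74.
Lowest total cost among the candidates is at Q = 580.0.

TC* ≈ €809,954.74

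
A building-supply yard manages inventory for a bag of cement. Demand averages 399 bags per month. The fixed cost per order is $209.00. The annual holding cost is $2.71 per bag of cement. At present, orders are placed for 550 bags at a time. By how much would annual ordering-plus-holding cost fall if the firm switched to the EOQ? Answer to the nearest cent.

Annual demand D = 399 × 12 = 4,788.
EOQ = √(2DS/H) = √(2 × 4,788 × 209 / 2.71) ≈ 859.37.
Cost at Q* = (D/Q*)S + (Q*/2)H = √(2DSH) ≈ $2,328.89.
Cost at Q = 550: (4,788/550)×209 + (550/2)×2.71 = $1,819.44 + $745.25 = $2,564.69.
Excess = $2,564.69 − $2,328.89 = $235.80.

Extra cost ≈ $235.80 per year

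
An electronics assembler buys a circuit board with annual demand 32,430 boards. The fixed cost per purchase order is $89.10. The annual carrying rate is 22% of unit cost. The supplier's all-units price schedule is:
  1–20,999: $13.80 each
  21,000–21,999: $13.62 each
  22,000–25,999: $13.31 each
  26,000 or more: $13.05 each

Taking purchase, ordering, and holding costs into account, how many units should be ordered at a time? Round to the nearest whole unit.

Holding cost per unit per year at price C is H = 0.22·C.
Evaluate total cost at each tier's feasible EOQ or, if the EOQ is below the tier, at the tier's minimum quantity.
EOQ at $13.80 = 1379.7 (feasible in tier 1): TC = 32,430×$13.80 + (32,430/1379.7)×89.1 + (1379.7/2)×0.22×$13.80 = $451,722.69.
EOQ at $13.62 = 1388.8 < 21000, so use break Q=21000: TC = 32,430×$13.62 + (32,430/21000.0)×89.1 + (21000.0/2)×0.22×$13.62 = $473,296.40.
EOQ at $13.31 = 1404.8 < 22000, so use break Q=22000: TC = 32,430×$13.31 + (32,430/22000.0)×89.1 + (22000.0/2)×0.22×$13.31 = $463,984.84.
EOQ at $13.05 = 1418.8 < 26000, so use break Q=26000: TC = 32,430×$13.05 + (32,430/26000.0)×89.1 + (26000.0/2)×0.22×$13.05 = $460,645.64.
Lowest total cost is $451,722.69 at Q = 1379.7.

Q* ≈ 1,380 boards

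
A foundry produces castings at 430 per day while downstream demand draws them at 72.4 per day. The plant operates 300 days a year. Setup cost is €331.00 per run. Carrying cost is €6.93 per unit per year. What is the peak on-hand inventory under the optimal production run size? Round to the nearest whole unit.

Annual demand D = 72.4 × 300 = 21,720.
Production build-up factor (1 − d/p) = 1 − 72.4/430 = 0.8316.
Q* = √(2DS / (H(1 − d/p))) = √(2 × 21,720 × 331 / (6.93 × 0.8316)).
= √(14,378,640 / 5.7632) ≈ 1579.530.
Maximum inventory = Q*(1 − d/p) = 1579.530 × 0.8316 ≈ 1313.581.

I_max ≈ 1,314 castings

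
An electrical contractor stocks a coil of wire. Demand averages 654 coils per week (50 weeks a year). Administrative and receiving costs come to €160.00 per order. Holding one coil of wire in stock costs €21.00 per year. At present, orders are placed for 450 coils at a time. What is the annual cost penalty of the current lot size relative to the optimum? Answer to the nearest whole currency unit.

Annual demand D = 654 × 50 = 32,700.
EOQ = √(2DS/H) = √(2 × 32,700 × 160 / 21) ≈ 705.89.
Cost at Q* = (D/Q*)S + (Q*/2)H = √(2DSH) ≈ €14,823.76.
Cost at Q = 450: (32,700/450)×160 + (450/2)×21 = €11,626.67 + €4,725.00 = €16,351.67.
Excess = €16,351.67 − €14,823.76 = €1,527.90.

Extra cost ≈ €1,528 per year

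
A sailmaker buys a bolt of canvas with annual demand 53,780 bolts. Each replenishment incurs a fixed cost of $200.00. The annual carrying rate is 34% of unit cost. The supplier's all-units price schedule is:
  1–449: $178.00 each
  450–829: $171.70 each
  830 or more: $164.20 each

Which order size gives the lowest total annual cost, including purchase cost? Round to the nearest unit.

Holding cost per unit per year at price C is H = 0.34·C.
Evaluate total cost at each tier's feasible EOQ or, if the EOQ is below the tier, at the tier's minimum quantity.
Tier 1 ($178.00): EOQ = 596.2 exceeds tier's upper bound 449, so this tier is dominated.
EOQ at $171.70 = 607.0 (feasible in tier 2): TC = 53,780×$171.70 + (53,780/607.0)×200 + (607.0/2)×0.34×$171.70 = $9,269,463.66.
EOQ at $164.20 = 620.7 < 830, so use break Q=830: TC = 53,780×$164.20 + (53,780/830.0)×200 + (830.0/2)×0.34×$164.20 = $8,866,803.66.
Lowest total cost is $8,866,803.66 at Q = 830.0.

Q* ≈ 830 bolts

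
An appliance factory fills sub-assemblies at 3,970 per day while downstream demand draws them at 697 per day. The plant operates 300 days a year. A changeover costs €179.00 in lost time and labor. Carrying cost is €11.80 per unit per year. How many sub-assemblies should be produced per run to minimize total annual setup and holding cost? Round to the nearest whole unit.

Q* ≈ 2,774 sub-assemblies

Annual demand D = 697 × 300 = 209,100.
Production build-up factor (1 − d/p) = 1 − 697/3,970 = 0.8244.
Q* = √(2DS / (H(1 − d/p))) = √(2 × 209,100 × 179 / (11.8 × 0.8244)).
= √(74,857,800 / 9.7283) ≈ 2773.957.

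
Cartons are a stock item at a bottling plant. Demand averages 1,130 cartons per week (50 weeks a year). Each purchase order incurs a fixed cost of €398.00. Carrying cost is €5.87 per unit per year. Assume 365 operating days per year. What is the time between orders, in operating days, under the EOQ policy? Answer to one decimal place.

Annual demand D = 1,130 × 50 = 56,500.
EOQ = √(2DS/H) = √(2 × 56,500 × 398 / 5.87) ≈ 2767.97.
Cycle time = Q*/D × 365 = 2767.97 / 56,500 × 365 ≈ 17.882 days.

T ≈ 17.9 days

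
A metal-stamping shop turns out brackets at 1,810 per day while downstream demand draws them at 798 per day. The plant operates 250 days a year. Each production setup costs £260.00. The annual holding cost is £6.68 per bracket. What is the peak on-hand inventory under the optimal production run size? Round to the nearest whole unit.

Annual demand D = 798 × 250 = 199,500.
Production build-up factor (1 − d/p) = 1 − 798/1,810 = 0.5591.
Q* = √(2DS / (H(1 − d/p))) = √(2 × 199,500 × 260 / (6.68 × 0.5591)).
= √(103,740,000 / 3.7349) ≈ 5270.283.
Maximum inventory = Q*(1 − d/p) = 5270.283 × 0.5591 ≈ 2946.700.

I_max ≈ 2,947 brackets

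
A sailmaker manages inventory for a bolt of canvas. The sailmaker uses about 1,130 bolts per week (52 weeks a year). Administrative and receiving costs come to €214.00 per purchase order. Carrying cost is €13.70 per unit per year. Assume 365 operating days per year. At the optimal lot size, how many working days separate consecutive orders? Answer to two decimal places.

T ≈ 8.42 days

Annual demand D = 1,130 × 52 = 58,760.
EOQ = √(2DS/H) = √(2 × 58,760 × 214 / 13.7) ≈ 1354.89.
Cycle time = Q*/D × 365 = 1354.89 / 58,760 × 365 ≈ 8.416 days.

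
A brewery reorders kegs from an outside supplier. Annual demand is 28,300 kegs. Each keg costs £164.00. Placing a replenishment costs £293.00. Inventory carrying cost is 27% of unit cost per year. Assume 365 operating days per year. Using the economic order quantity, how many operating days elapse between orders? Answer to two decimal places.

Holding cost H = 0.27 × £164.00 = £44.2800 per unit per year.
EOQ = √(2DS/H) = √(2 × 28,300 × 293 / 44.28) ≈ 611.98.
Cycle time = Q*/D × 365 = 611.98 / 28,300 × 365 ≈ 7.893 days.

T ≈ 7.89 days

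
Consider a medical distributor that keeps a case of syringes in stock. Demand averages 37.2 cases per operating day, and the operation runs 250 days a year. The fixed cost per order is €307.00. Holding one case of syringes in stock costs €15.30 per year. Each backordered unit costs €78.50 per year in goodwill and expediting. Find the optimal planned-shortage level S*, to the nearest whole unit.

Annual demand D = 37.2 × 250 = 9,300.
With planned backorders, Q* = √(2DS/H) · √((H+B)/B).
√(2DS/H) = √(2 × 9,300 × 307 / 15.3) = 610.914.
√((H+B)/B) = √((15.3+78.5)/78.5) = 1.0931.
Q* ≈ 667.800.
S* = Q* · H/(H+B) = 667.800 × 15.3/93.8 ≈ 108.927.

S* ≈ 109 cases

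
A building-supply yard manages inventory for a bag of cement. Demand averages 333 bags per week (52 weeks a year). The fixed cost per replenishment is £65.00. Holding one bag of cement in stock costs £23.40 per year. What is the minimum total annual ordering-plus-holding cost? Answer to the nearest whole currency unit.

TC* ≈ £7,258

Annual demand D = 333 × 52 = 17,316.
Q* = √(2DS/H) = √(2 × 17,316 × 65 / 23.4) ≈ 310.16.
At Q*, ordering cost (D/Q*)S equals holding cost (Q*/2)H, each = √(DSH/2).
Minimum total = √(2DSH) = √(2 × 17,316 × 65 × 23.4) ≈ 7257.773.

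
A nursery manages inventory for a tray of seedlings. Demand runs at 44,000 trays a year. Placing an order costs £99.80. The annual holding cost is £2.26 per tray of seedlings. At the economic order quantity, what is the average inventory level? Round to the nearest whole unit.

Average inventory ≈ 986 trays

Q* = √(2DS/H) = √(2 × 44,000 × 99.8 / 2.26) ≈ 1971.30.
Average inventory = Q*/2 ≈ 1971.30 / 2 = 985.649.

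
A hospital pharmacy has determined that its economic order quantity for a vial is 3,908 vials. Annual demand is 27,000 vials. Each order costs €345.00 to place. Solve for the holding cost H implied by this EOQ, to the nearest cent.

H ≈ €1.22

Invert the EOQ relation Q*² = 2DS/H.
From Q* = √(2DS/H): H = 2DS / Q*² = 2 × 27,000 × 345 / 3,908² = 1.2198.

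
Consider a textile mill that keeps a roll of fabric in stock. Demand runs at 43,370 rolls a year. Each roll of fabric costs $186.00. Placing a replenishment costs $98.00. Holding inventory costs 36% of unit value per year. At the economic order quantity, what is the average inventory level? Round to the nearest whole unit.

Average inventory ≈ 178 rolls

Holding cost H = 0.36 × $186.00 = $66.9600 per unit per year.
The optimal lot size = √(2DS/H) = √(2 × 43,370 × 98 / 66.96) ≈ 356.30.
Average inventory = Q*/2 ≈ 356.30 / 2 = 178.150.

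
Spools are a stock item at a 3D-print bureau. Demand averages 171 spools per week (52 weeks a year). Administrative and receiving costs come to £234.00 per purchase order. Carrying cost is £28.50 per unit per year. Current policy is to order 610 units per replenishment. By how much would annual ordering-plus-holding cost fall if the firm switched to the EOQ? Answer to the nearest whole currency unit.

Extra cost ≈ £1,213 per year

Annual demand D = 171 × 52 = 8,892.
EOQ = √(2DS/H) = √(2 × 8,892 × 234 / 28.5) ≈ 382.12.
Cost at Q* = (D/Q*)S + (Q*/2)H = √(2DSH) ≈ £10,890.43.
Cost at Q = 610: (8,892/610)×234 + (610/2)×28.5 = £3,411.03 + £8,692.50 = £12,103.53.
Excess = £12,103.53 − £10,890.43 = £1,213.10.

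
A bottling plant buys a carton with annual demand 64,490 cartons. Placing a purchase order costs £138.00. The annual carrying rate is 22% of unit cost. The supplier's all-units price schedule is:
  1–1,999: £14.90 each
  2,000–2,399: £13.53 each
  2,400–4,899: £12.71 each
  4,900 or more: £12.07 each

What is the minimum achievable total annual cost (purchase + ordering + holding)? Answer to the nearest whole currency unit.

TC* ≈ £786,716

Holding cost per unit per year at price C is H = 0.22·C.
For each price level, check whether its EOQ is feasible; otherwise the best quantity at that price is the breakpoint.
Tier 1 (£14.90): EOQ = 2330.2 exceeds tier's upper bound 1999, so this tier is dominated.
Tier 2 (£13.53): EOQ = 2445.3 exceeds tier's upper bound 2399, so this tier is dominated.
EOQ at £12.71 = 2523.0 (feasible in tier 3): TC = 64,490×£12.71 + (64,490/2523.0)×138 + (2523.0/2)×0.22×£12.71 = £826,722.70.
EOQ at £12.07 = 2589.0 < 4900, so use break Q=4900: TC = 64,490×£12.07 + (64,490/4900.0)×138 + (4900.0/2)×0.22×£12.07 = £786,716.28.
Lowest total cost among the candidates is at Q = 4900.0.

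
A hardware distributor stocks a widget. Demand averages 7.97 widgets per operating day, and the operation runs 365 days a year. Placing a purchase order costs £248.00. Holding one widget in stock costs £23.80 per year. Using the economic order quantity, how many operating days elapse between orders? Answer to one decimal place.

Annual demand D = 7.97 × 365 = 2,909.05.
The optimal lot size = √(2DS/H) = √(2 × 2,909.05 × 248 / 23.8) ≈ 246.22.
Cycle time = Q*/D × 365 = 246.22 / 2,909.05 × 365 ≈ 30.894 days.

T ≈ 30.9 days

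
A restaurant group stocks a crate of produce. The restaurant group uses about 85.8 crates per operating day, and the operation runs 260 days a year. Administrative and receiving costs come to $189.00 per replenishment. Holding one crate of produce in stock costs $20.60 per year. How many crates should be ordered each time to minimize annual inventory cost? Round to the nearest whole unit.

Annual demand D = 85.8 × 260 = 22,308.
EOQ = √(2DS / H) = √(2 × 22,308 × 189 / 20.6).
= √(8,432,424 / 20.6) = √409,340.9709 ≈ 639.798.

Q* ≈ 640 crates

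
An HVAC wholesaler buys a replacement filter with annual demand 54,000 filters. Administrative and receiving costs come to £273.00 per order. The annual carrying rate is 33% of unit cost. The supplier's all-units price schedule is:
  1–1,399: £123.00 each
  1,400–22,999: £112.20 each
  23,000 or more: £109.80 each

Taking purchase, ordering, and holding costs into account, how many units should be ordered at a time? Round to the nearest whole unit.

Holding cost per unit per year at price C is H = 0.33·C.
For each price level, check whether its EOQ is feasible; otherwise the best quantity at that price is the breakpoint.
EOQ at £123.00 = 852.3 (feasible in tier 1): TC = 54,000×£123.00 + (54,000/852.3)×273 + (852.3/2)×0.33×£123.00 = £6,676,594.15.
EOQ at £112.20 = 892.4 < 1400, so use break Q=1400: TC = 54,000×£112.20 + (54,000/1400.0)×273 + (1400.0/2)×0.33×£112.20 = £6,095,248.20.
EOQ at £109.80 = 902.1 < 23000, so use break Q=23000: TC = 54,000×£109.80 + (54,000/23000.0)×273 + (23000.0/2)×0.33×£109.80 = £6,346,531.96.
Lowest total cost is £6,095,248.20 at Q = 1400.0.

Q* ≈ 1,400 filters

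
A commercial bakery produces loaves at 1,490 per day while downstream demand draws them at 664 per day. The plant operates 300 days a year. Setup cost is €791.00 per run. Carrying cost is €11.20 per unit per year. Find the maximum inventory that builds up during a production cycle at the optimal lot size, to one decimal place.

I_max ≈ 3,949.4 loaves

Annual demand D = 664 × 300 = 199,200.
Production build-up factor (1 − d/p) = 1 − 664/1,490 = 0.5544.
Q* = √(2DS / (H(1 − d/p))) = √(2 × 199,200 × 791 / (11.2 × 0.5544)).
= √(315,134,400 / 6.2089) ≈ 7124.297.
Maximum inventory = Q*(1 − d/p) = 7124.297 × 0.5544 ≈ 3949.442.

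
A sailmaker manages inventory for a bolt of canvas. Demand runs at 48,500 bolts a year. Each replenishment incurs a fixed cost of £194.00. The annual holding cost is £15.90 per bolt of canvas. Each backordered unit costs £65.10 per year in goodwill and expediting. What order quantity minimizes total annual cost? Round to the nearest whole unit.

Q* ≈ 1,214 bolts

With planned backorders, Q* = √(2DS/H) · √((H+B)/B).
√(2DS/H) = √(2 × 48,500 × 194 / 15.9) = 1087.898.
√((H+B)/B) = √((15.9+65.1)/65.1) = 1.1155.
Q* ≈ 1213.501.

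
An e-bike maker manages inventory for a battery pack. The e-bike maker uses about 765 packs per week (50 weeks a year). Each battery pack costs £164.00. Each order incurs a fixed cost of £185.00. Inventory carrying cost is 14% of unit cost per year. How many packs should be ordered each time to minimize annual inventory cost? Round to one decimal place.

Annual demand D = 765 × 50 = 38,250.
Holding cost H = 0.14 × £164.00 = £22.9600 per unit per year.
EOQ = √(2DS / H) = √(2 × 38,250 × 185 / 22.96).
= √(14,152,500 / 22.96) = √616,398.0836 ≈ 785.110.

Q* ≈ 785.1 packs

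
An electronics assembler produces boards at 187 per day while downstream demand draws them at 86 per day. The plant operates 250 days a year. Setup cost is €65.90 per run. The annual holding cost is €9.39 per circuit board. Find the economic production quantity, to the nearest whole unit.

Annual demand D = 86 × 250 = 21,500.
Production build-up factor (1 − d/p) = 1 − 86/187 = 0.5401.
Q* = √(2DS / (H(1 − d/p))) = √(2 × 21,500 × 65.9 / (9.39 × 0.5401)).
= √(2,833,700 / 5.0716) ≈ 747.488.

Q* ≈ 747 boards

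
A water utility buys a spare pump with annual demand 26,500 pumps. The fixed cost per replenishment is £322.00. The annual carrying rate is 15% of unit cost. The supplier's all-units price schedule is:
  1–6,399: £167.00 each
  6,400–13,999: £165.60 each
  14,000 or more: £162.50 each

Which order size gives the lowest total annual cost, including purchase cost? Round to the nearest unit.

Q* ≈ 825 pumps

Holding cost per unit per year at price C is H = 0.15·C.
Candidates are each tier's EOQ (if it falls in that tier) and each price-break quantity.
EOQ at £167.00 = 825.4 (feasible in tier 1): TC = 26,500×£167.00 + (26,500/825.4)×322 + (825.4/2)×0.15×£167.00 = £4,446,176.15.
EOQ at £165.60 = 828.9 < 6400, so use break Q=6400: TC = 26,500×£165.60 + (26,500/6400.0)×322 + (6400.0/2)×0.15×£165.60 = £4,469,221.28.
EOQ at £162.50 = 836.7 < 14000, so use break Q=14000: TC = 26,500×£162.50 + (26,500/14000.0)×322 + (14000.0/2)×0.15×£162.50 = £4,477,484.50.
Lowest total cost is £4,446,176.15 at Q = 825.4.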